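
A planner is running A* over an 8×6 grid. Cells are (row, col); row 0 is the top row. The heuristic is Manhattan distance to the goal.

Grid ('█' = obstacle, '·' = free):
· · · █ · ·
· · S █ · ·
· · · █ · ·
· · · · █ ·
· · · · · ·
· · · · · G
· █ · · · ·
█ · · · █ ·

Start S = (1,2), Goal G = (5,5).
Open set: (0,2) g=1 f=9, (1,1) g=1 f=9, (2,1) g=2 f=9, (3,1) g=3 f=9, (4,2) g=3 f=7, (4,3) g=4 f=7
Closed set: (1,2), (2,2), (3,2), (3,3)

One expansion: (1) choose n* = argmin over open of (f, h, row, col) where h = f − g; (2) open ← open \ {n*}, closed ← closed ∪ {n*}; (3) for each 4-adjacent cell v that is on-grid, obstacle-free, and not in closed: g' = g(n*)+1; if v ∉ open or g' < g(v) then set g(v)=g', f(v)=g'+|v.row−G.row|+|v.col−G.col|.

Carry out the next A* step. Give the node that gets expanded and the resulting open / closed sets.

step 1: expand (4,3) (f=7, h=3) → closed; open now [(0,2) g=1 f=9, (1,1) g=1 f=9, (2,1) g=2 f=9, (3,1) g=3 f=9, (4,2) g=3 f=7, (4,4) g=5 f=7, (5,3) g=5 f=7]

expanded=(4,3); open=[(0,2) g=1 f=9, (1,1) g=1 f=9, (2,1) g=2 f=9, (3,1) g=3 f=9, (4,2) g=3 f=7, (4,4) g=5 f=7, (5,3) g=5 f=7]; closed=[(1,2), (2,2), (3,2), (3,3), (4,3)]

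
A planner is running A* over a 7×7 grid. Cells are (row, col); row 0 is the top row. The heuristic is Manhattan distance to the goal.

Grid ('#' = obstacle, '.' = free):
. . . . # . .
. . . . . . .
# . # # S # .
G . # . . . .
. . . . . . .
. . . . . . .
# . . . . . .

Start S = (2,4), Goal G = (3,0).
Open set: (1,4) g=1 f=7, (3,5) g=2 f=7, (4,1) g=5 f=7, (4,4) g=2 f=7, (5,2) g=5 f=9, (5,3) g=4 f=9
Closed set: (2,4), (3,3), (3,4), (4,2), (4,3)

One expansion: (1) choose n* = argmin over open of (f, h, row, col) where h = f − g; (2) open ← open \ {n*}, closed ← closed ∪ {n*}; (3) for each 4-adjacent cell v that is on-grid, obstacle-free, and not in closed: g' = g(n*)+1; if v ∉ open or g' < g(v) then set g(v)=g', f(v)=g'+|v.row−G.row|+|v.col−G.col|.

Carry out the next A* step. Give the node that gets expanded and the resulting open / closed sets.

expanded=(4,1); open=[(1,4) g=1 f=7, (3,1) g=6 f=7, (3,5) g=2 f=7, (4,0) g=6 f=7, (4,4) g=2 f=7, (5,1) g=6 f=9, (5,2) g=5 f=9, (5,3) g=4 f=9]; closed=[(2,4), (3,3), (3,4), (4,1), (4,2), (4,3)]

step 1: expand (4,1) (f=7, h=2) → closed; open now [(1,4) g=1 f=7, (3,1) g=6 f=7, (3,5) g=2 f=7, (4,0) g=6 f=7, (4,4) g=2 f=7, (5,1) g=6 f=9, (5,2) g=5 f=9, (5,3) g=4 f=9]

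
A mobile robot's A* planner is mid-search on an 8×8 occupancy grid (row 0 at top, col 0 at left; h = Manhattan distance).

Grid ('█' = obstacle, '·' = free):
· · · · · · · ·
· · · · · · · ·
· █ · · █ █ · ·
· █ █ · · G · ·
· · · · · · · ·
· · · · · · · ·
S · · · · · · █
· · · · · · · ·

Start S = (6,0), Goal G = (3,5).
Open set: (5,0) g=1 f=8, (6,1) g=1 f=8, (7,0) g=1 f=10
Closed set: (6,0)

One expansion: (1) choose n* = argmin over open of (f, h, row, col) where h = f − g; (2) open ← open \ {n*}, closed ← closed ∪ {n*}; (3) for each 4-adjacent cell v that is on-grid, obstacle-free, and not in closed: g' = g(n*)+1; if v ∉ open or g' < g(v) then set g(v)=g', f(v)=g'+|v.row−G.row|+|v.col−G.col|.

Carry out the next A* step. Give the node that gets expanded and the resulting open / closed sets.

step 1: expand (5,0) (f=8, h=7) → closed; open now [(4,0) g=2 f=8, (5,1) g=2 f=8, (6,1) g=1 f=8, (7,0) g=1 f=10]

expanded=(5,0); open=[(4,0) g=2 f=8, (5,1) g=2 f=8, (6,1) g=1 f=8, (7,0) g=1 f=10]; closed=[(5,0), (6,0)]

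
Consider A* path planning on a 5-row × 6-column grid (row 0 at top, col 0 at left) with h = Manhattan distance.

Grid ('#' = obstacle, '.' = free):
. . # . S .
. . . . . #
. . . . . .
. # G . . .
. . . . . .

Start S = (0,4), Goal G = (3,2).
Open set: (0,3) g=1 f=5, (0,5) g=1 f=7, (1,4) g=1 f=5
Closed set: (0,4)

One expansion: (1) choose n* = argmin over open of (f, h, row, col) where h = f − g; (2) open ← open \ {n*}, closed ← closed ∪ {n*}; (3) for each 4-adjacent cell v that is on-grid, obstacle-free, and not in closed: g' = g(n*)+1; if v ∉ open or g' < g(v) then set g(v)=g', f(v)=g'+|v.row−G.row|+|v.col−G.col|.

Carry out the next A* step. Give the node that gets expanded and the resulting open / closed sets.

step 1: expand (0,3) (f=5, h=4) → closed; open now [(0,5) g=1 f=7, (1,3) g=2 f=5, (1,4) g=1 f=5]

expanded=(0,3); open=[(0,5) g=1 f=7, (1,3) g=2 f=5, (1,4) g=1 f=5]; closed=[(0,3), (0,4)]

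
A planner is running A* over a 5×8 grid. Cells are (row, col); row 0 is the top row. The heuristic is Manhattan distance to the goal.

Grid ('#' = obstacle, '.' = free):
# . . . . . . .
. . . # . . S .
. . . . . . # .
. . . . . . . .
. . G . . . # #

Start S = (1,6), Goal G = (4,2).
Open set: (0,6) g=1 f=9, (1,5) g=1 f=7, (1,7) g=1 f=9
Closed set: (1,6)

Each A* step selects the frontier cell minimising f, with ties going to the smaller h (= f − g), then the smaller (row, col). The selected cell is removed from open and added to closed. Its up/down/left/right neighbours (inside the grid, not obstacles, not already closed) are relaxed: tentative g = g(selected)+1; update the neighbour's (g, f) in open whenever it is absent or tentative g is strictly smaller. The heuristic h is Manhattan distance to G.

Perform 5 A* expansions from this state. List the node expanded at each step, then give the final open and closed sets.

step 1: expand (1,5) (f=7, h=6) → closed; open now [(0,5) g=2 f=9, (0,6) g=1 f=9, (1,4) g=2 f=7, (1,7) g=1 f=9, (2,5) g=2 f=7]
step 2: expand (1,4) (f=7, h=5) → closed; open now [(0,4) g=3 f=9, (0,5) g=2 f=9, (0,6) g=1 f=9, (1,7) g=1 f=9, (2,4) g=3 f=7, (2,5) g=2 f=7]
step 3: expand (2,4) (f=7, h=4) → closed; open now [(0,4) g=3 f=9, (0,5) g=2 f=9, (0,6) g=1 f=9, (1,7) g=1 f=9, (2,3) g=4 f=7, (2,5) g=2 f=7, (3,4) g=4 f=7]
step 4: expand (2,3) (f=7, h=3) → closed; open now [(0,4) g=3 f=9, (0,5) g=2 f=9, (0,6) g=1 f=9, (1,7) g=1 f=9, (2,2) g=5 f=7, (2,5) g=2 f=7, (3,3) g=5 f=7, (3,4) g=4 f=7]
step 5: expand (2,2) (f=7, h=2) → closed; open now [(0,4) g=3 f=9, (0,5) g=2 f=9, (0,6) g=1 f=9, (1,2) g=6 f=9, (1,7) g=1 f=9, (2,1) g=6 f=9, (2,5) g=2 f=7, (3,2) g=6 f=7, (3,3) g=5 f=7, (3,4) g=4 f=7]

order=[(1,5) → (1,4) → (2,4) → (2,3) → (2,2)]; open=[(0,4) g=3 f=9, (0,5) g=2 f=9, (0,6) g=1 f=9, (1,2) g=6 f=9, (1,7) g=1 f=9, (2,1) g=6 f=9, (2,5) g=2 f=7, (3,2) g=6 f=7, (3,3) g=5 f=7, (3,4) g=4 f=7]; closed=[(1,4), (1,5), (1,6), (2,2), (2,3), (2,4)]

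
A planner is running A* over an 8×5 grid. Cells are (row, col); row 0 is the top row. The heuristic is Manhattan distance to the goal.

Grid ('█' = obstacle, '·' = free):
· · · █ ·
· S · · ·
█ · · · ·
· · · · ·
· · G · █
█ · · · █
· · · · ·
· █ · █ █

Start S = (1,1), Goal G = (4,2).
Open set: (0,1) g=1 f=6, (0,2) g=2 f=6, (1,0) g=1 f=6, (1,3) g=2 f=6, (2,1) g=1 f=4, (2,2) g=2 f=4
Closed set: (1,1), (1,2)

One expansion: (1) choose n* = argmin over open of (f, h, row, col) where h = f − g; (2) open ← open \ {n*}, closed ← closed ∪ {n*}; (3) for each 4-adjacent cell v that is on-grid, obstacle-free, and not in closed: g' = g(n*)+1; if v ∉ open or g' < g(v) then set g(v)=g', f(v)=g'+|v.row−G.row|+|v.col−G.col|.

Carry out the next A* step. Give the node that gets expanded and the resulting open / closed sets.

step 1: expand (2,2) (f=4, h=2) → closed; open now [(0,1) g=1 f=6, (0,2) g=2 f=6, (1,0) g=1 f=6, (1,3) g=2 f=6, (2,1) g=1 f=4, (2,3) g=3 f=6, (3,2) g=3 f=4]

expanded=(2,2); open=[(0,1) g=1 f=6, (0,2) g=2 f=6, (1,0) g=1 f=6, (1,3) g=2 f=6, (2,1) g=1 f=4, (2,3) g=3 f=6, (3,2) g=3 f=4]; closed=[(1,1), (1,2), (2,2)]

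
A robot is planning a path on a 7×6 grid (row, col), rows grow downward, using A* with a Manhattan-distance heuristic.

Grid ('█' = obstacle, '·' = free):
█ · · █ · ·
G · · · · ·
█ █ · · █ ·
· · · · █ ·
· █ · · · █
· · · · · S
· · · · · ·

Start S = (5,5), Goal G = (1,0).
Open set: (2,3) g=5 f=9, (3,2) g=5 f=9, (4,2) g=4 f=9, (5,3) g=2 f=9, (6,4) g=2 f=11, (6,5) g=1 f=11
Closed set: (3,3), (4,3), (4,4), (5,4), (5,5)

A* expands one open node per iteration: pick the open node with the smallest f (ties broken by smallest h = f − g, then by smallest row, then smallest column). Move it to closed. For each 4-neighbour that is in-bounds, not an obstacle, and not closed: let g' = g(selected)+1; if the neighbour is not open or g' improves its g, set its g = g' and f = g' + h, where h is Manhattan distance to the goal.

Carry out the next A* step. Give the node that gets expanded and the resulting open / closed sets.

expanded=(2,3); open=[(1,3) g=6 f=9, (2,2) g=6 f=9, (3,2) g=5 f=9, (4,2) g=4 f=9, (5,3) g=2 f=9, (6,4) g=2 f=11, (6,5) g=1 f=11]; closed=[(2,3), (3,3), (4,3), (4,4), (5,4), (5,5)]

step 1: expand (2,3) (f=9, h=4) → closed; open now [(1,3) g=6 f=9, (2,2) g=6 f=9, (3,2) g=5 f=9, (4,2) g=4 f=9, (5,3) g=2 f=9, (6,4) g=2 f=11, (6,5) g=1 f=11]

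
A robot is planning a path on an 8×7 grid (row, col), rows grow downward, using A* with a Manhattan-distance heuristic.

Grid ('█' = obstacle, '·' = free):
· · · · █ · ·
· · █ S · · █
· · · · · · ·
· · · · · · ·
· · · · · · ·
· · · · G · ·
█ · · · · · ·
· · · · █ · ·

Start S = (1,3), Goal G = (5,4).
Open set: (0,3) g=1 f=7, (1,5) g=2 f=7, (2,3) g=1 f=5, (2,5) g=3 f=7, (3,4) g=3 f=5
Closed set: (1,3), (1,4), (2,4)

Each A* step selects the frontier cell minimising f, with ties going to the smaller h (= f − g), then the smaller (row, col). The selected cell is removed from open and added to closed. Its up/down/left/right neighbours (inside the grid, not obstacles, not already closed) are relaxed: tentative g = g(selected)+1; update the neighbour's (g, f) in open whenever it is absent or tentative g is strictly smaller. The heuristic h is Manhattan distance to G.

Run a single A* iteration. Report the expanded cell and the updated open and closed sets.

expanded=(3,4); open=[(0,3) g=1 f=7, (1,5) g=2 f=7, (2,3) g=1 f=5, (2,5) g=3 f=7, (3,3) g=4 f=7, (3,5) g=4 f=7, (4,4) g=4 f=5]; closed=[(1,3), (1,4), (2,4), (3,4)]

step 1: expand (3,4) (f=5, h=2) → closed; open now [(0,3) g=1 f=7, (1,5) g=2 f=7, (2,3) g=1 f=5, (2,5) g=3 f=7, (3,3) g=4 f=7, (3,5) g=4 f=7, (4,4) g=4 f=5]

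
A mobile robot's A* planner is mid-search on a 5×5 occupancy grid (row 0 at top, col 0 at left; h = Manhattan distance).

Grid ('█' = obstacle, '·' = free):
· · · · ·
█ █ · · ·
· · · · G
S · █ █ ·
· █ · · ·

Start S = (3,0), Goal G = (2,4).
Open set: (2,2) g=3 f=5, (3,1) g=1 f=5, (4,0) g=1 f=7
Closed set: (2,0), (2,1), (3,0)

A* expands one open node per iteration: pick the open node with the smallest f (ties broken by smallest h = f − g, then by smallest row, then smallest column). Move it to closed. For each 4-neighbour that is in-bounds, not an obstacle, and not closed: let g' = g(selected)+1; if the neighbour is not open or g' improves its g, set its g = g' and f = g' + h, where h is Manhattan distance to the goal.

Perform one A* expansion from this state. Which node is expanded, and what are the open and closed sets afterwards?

step 1: expand (2,2) (f=5, h=2) → closed; open now [(1,2) g=4 f=7, (2,3) g=4 f=5, (3,1) g=1 f=5, (4,0) g=1 f=7]

expanded=(2,2); open=[(1,2) g=4 f=7, (2,3) g=4 f=5, (3,1) g=1 f=5, (4,0) g=1 f=7]; closed=[(2,0), (2,1), (2,2), (3,0)]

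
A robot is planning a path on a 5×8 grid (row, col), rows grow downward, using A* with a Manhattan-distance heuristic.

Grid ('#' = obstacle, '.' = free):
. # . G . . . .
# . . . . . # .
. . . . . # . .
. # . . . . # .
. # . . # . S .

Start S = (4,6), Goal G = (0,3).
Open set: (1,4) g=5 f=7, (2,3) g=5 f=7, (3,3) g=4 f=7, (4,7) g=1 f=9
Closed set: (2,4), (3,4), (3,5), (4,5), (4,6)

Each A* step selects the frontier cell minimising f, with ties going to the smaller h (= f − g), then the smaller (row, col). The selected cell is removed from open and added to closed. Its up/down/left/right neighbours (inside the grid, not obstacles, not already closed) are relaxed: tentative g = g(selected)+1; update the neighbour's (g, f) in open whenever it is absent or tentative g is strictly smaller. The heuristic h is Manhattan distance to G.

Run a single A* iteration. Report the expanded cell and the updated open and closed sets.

expanded=(1,4); open=[(0,4) g=6 f=7, (1,3) g=6 f=7, (1,5) g=6 f=9, (2,3) g=5 f=7, (3,3) g=4 f=7, (4,7) g=1 f=9]; closed=[(1,4), (2,4), (3,4), (3,5), (4,5), (4,6)]

step 1: expand (1,4) (f=7, h=2) → closed; open now [(0,4) g=6 f=7, (1,3) g=6 f=7, (1,5) g=6 f=9, (2,3) g=5 f=7, (3,3) g=4 f=7, (4,7) g=1 f=9]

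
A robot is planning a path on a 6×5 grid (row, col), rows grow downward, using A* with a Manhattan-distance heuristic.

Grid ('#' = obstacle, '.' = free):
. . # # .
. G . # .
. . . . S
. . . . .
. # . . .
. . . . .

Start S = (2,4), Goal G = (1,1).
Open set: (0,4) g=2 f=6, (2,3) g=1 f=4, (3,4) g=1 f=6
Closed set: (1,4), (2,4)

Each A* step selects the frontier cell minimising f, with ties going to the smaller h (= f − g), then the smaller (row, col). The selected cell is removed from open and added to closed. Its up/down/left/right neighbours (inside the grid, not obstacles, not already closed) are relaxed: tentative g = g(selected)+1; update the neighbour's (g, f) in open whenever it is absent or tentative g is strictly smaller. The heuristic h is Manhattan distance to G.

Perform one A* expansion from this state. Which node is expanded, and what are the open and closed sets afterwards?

expanded=(2,3); open=[(0,4) g=2 f=6, (2,2) g=2 f=4, (3,3) g=2 f=6, (3,4) g=1 f=6]; closed=[(1,4), (2,3), (2,4)]

step 1: expand (2,3) (f=4, h=3) → closed; open now [(0,4) g=2 f=6, (2,2) g=2 f=4, (3,3) g=2 f=6, (3,4) g=1 f=6]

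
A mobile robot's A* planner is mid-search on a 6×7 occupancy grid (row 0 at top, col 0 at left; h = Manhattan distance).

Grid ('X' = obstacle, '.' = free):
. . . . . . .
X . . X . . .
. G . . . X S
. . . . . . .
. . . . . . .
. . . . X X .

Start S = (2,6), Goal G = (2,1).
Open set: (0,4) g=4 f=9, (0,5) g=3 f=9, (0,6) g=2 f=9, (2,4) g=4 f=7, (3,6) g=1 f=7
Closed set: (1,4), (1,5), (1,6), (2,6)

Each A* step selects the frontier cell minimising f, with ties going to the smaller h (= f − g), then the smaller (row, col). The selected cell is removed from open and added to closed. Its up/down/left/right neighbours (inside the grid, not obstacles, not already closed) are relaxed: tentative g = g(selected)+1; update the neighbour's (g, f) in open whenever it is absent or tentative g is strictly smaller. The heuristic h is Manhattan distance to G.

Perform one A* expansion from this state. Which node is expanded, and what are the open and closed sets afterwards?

step 1: expand (2,4) (f=7, h=3) → closed; open now [(0,4) g=4 f=9, (0,5) g=3 f=9, (0,6) g=2 f=9, (2,3) g=5 f=7, (3,4) g=5 f=9, (3,6) g=1 f=7]

expanded=(2,4); open=[(0,4) g=4 f=9, (0,5) g=3 f=9, (0,6) g=2 f=9, (2,3) g=5 f=7, (3,4) g=5 f=9, (3,6) g=1 f=7]; closed=[(1,4), (1,5), (1,6), (2,4), (2,6)]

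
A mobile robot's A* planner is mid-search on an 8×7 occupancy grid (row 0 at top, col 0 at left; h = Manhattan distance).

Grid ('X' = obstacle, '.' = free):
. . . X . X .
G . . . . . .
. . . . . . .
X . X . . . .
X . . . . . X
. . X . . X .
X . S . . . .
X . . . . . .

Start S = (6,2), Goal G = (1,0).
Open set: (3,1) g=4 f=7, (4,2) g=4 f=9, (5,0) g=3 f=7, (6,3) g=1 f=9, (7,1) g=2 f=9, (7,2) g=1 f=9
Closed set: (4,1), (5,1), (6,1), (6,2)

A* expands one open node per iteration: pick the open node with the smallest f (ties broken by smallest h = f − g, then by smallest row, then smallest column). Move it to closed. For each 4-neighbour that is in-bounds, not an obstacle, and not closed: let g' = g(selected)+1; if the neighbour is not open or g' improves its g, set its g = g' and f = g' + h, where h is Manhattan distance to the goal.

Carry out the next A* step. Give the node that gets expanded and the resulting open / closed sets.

expanded=(3,1); open=[(2,1) g=5 f=7, (4,2) g=4 f=9, (5,0) g=3 f=7, (6,3) g=1 f=9, (7,1) g=2 f=9, (7,2) g=1 f=9]; closed=[(3,1), (4,1), (5,1), (6,1), (6,2)]

step 1: expand (3,1) (f=7, h=3) → closed; open now [(2,1) g=5 f=7, (4,2) g=4 f=9, (5,0) g=3 f=7, (6,3) g=1 f=9, (7,1) g=2 f=9, (7,2) g=1 f=9]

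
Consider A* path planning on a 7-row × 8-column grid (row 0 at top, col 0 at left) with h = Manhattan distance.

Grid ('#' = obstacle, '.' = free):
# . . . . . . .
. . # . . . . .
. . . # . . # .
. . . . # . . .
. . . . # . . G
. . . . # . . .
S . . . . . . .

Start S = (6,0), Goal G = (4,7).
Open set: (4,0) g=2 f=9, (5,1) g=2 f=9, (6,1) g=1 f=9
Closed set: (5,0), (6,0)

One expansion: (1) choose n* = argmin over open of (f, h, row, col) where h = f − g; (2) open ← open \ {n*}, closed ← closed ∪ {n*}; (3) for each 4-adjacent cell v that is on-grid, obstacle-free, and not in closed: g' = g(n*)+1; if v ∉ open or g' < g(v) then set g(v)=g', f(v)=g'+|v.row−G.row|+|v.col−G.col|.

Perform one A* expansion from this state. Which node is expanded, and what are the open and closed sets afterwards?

step 1: expand (4,0) (f=9, h=7) → closed; open now [(3,0) g=3 f=11, (4,1) g=3 f=9, (5,1) g=2 f=9, (6,1) g=1 f=9]

expanded=(4,0); open=[(3,0) g=3 f=11, (4,1) g=3 f=9, (5,1) g=2 f=9, (6,1) g=1 f=9]; closed=[(4,0), (5,0), (6,0)]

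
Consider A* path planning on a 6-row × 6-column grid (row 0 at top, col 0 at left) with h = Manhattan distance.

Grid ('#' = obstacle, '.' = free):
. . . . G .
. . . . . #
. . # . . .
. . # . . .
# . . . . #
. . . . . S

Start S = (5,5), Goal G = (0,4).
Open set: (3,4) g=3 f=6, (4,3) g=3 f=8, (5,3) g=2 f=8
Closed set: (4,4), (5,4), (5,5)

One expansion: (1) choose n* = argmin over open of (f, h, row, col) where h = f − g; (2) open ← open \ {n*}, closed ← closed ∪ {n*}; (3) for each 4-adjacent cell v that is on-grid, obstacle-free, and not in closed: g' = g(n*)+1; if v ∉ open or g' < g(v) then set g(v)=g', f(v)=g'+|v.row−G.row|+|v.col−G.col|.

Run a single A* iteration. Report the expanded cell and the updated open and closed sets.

expanded=(3,4); open=[(2,4) g=4 f=6, (3,3) g=4 f=8, (3,5) g=4 f=8, (4,3) g=3 f=8, (5,3) g=2 f=8]; closed=[(3,4), (4,4), (5,4), (5,5)]

step 1: expand (3,4) (f=6, h=3) → closed; open now [(2,4) g=4 f=6, (3,3) g=4 f=8, (3,5) g=4 f=8, (4,3) g=3 f=8, (5,3) g=2 f=8]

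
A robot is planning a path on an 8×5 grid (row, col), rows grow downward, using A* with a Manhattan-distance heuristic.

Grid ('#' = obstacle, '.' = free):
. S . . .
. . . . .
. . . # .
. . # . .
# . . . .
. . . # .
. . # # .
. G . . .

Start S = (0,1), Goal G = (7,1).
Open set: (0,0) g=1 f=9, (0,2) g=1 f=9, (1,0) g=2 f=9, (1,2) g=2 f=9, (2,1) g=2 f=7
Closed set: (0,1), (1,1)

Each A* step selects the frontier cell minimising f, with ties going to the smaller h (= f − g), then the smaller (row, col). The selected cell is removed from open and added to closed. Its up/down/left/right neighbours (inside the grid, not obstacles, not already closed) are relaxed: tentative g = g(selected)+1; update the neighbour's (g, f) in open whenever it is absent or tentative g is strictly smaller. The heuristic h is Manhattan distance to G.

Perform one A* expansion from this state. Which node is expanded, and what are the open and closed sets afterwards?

step 1: expand (2,1) (f=7, h=5) → closed; open now [(0,0) g=1 f=9, (0,2) g=1 f=9, (1,0) g=2 f=9, (1,2) g=2 f=9, (2,0) g=3 f=9, (2,2) g=3 f=9, (3,1) g=3 f=7]

expanded=(2,1); open=[(0,0) g=1 f=9, (0,2) g=1 f=9, (1,0) g=2 f=9, (1,2) g=2 f=9, (2,0) g=3 f=9, (2,2) g=3 f=9, (3,1) g=3 f=7]; closed=[(0,1), (1,1), (2,1)]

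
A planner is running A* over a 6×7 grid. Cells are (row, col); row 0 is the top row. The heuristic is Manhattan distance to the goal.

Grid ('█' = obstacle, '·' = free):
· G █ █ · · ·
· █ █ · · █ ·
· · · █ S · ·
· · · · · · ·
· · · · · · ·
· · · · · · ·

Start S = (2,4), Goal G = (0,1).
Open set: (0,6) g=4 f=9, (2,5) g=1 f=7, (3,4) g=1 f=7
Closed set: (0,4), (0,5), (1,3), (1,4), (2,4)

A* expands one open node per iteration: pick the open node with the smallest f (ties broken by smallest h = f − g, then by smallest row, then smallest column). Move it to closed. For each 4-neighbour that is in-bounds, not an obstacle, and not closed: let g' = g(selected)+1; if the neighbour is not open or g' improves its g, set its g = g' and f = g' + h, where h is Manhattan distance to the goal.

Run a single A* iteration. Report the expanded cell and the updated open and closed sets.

step 1: expand (2,5) (f=7, h=6) → closed; open now [(0,6) g=4 f=9, (2,6) g=2 f=9, (3,4) g=1 f=7, (3,5) g=2 f=9]

expanded=(2,5); open=[(0,6) g=4 f=9, (2,6) g=2 f=9, (3,4) g=1 f=7, (3,5) g=2 f=9]; closed=[(0,4), (0,5), (1,3), (1,4), (2,4), (2,5)]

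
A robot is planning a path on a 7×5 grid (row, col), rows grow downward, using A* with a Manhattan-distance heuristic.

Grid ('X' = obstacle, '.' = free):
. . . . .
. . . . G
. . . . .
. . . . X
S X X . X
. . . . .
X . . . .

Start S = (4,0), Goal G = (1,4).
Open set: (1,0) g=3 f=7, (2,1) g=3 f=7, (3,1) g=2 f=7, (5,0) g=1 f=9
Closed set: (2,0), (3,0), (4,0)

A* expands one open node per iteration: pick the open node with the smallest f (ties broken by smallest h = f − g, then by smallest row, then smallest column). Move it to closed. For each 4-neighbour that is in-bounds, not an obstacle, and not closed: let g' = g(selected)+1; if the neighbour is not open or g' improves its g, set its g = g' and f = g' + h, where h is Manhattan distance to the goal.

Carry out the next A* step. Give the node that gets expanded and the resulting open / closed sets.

step 1: expand (1,0) (f=7, h=4) → closed; open now [(0,0) g=4 f=9, (1,1) g=4 f=7, (2,1) g=3 f=7, (3,1) g=2 f=7, (5,0) g=1 f=9]

expanded=(1,0); open=[(0,0) g=4 f=9, (1,1) g=4 f=7, (2,1) g=3 f=7, (3,1) g=2 f=7, (5,0) g=1 f=9]; closed=[(1,0), (2,0), (3,0), (4,0)]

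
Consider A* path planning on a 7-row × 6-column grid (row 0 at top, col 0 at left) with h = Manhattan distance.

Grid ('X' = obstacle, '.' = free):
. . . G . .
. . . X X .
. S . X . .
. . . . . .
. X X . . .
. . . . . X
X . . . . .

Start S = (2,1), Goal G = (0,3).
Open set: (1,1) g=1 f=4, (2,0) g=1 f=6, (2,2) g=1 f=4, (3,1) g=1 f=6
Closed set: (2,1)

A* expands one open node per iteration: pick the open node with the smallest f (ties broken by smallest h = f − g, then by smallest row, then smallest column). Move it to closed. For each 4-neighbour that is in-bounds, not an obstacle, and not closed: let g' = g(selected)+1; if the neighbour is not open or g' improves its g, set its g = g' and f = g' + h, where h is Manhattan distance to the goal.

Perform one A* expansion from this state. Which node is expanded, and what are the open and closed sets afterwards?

expanded=(1,1); open=[(0,1) g=2 f=4, (1,0) g=2 f=6, (1,2) g=2 f=4, (2,0) g=1 f=6, (2,2) g=1 f=4, (3,1) g=1 f=6]; closed=[(1,1), (2,1)]

step 1: expand (1,1) (f=4, h=3) → closed; open now [(0,1) g=2 f=4, (1,0) g=2 f=6, (1,2) g=2 f=4, (2,0) g=1 f=6, (2,2) g=1 f=4, (3,1) g=1 f=6]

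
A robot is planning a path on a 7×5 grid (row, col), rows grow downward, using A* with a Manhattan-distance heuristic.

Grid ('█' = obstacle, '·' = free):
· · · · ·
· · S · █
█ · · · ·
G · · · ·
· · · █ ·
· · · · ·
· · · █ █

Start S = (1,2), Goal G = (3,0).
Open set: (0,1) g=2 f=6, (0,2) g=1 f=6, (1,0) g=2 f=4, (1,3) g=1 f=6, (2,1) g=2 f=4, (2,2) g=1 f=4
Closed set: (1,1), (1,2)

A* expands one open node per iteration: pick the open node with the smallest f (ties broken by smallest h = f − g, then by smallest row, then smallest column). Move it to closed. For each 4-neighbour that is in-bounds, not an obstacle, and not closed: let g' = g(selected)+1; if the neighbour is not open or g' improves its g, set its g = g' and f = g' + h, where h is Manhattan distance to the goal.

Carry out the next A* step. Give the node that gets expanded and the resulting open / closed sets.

expanded=(1,0); open=[(0,0) g=3 f=6, (0,1) g=2 f=6, (0,2) g=1 f=6, (1,3) g=1 f=6, (2,1) g=2 f=4, (2,2) g=1 f=4]; closed=[(1,0), (1,1), (1,2)]

step 1: expand (1,0) (f=4, h=2) → closed; open now [(0,0) g=3 f=6, (0,1) g=2 f=6, (0,2) g=1 f=6, (1,3) g=1 f=6, (2,1) g=2 f=4, (2,2) g=1 f=4]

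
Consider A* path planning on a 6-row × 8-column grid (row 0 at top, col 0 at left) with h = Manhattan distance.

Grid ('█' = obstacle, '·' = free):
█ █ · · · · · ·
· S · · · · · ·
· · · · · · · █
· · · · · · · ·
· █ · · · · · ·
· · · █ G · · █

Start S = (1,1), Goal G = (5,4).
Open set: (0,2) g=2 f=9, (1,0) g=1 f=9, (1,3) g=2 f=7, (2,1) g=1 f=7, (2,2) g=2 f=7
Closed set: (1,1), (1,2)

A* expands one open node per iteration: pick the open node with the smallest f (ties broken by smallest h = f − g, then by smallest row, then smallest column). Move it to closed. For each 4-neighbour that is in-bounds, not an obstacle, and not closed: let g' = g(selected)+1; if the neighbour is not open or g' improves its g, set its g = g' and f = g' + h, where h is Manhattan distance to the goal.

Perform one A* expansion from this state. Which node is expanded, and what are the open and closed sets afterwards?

expanded=(1,3); open=[(0,2) g=2 f=9, (0,3) g=3 f=9, (1,0) g=1 f=9, (1,4) g=3 f=7, (2,1) g=1 f=7, (2,2) g=2 f=7, (2,3) g=3 f=7]; closed=[(1,1), (1,2), (1,3)]

step 1: expand (1,3) (f=7, h=5) → closed; open now [(0,2) g=2 f=9, (0,3) g=3 f=9, (1,0) g=1 f=9, (1,4) g=3 f=7, (2,1) g=1 f=7, (2,2) g=2 f=7, (2,3) g=3 f=7]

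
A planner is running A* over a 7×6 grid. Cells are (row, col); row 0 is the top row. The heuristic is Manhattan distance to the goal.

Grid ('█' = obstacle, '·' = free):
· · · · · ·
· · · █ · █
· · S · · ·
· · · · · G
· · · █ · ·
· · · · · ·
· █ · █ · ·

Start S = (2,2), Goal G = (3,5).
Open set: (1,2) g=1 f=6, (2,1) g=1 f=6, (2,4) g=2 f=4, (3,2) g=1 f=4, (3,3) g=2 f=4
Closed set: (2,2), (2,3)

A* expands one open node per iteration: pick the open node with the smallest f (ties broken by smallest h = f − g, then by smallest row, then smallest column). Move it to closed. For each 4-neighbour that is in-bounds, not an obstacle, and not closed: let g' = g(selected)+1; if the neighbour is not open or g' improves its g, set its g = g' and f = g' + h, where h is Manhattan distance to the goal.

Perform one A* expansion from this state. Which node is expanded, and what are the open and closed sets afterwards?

expanded=(2,4); open=[(1,2) g=1 f=6, (1,4) g=3 f=6, (2,1) g=1 f=6, (2,5) g=3 f=4, (3,2) g=1 f=4, (3,3) g=2 f=4, (3,4) g=3 f=4]; closed=[(2,2), (2,3), (2,4)]

step 1: expand (2,4) (f=4, h=2) → closed; open now [(1,2) g=1 f=6, (1,4) g=3 f=6, (2,1) g=1 f=6, (2,5) g=3 f=4, (3,2) g=1 f=4, (3,3) g=2 f=4, (3,4) g=3 f=4]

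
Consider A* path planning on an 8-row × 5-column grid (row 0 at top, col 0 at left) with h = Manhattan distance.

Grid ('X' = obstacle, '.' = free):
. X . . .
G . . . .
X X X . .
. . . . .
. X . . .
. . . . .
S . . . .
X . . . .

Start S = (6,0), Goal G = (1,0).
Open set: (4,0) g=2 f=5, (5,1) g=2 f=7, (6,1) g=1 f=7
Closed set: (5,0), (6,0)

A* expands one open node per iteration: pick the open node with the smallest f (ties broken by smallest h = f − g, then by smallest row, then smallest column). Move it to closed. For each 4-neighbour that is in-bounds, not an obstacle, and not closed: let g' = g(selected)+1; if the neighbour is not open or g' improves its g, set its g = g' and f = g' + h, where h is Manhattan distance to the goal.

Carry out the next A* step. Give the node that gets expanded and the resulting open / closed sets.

expanded=(4,0); open=[(3,0) g=3 f=5, (5,1) g=2 f=7, (6,1) g=1 f=7]; closed=[(4,0), (5,0), (6,0)]

step 1: expand (4,0) (f=5, h=3) → closed; open now [(3,0) g=3 f=5, (5,1) g=2 f=7, (6,1) g=1 f=7]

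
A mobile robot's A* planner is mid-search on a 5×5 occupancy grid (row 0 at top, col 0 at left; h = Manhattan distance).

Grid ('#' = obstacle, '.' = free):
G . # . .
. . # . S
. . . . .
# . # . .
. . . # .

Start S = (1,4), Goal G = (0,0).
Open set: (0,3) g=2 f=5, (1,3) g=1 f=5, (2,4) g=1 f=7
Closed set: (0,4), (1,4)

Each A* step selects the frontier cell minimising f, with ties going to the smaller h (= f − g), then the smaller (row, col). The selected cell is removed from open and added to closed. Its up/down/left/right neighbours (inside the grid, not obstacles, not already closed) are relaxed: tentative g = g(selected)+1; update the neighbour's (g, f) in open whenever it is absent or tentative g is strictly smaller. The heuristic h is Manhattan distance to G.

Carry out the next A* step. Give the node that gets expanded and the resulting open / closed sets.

expanded=(0,3); open=[(1,3) g=1 f=5, (2,4) g=1 f=7]; closed=[(0,3), (0,4), (1,4)]

step 1: expand (0,3) (f=5, h=3) → closed; open now [(1,3) g=1 f=5, (2,4) g=1 f=7]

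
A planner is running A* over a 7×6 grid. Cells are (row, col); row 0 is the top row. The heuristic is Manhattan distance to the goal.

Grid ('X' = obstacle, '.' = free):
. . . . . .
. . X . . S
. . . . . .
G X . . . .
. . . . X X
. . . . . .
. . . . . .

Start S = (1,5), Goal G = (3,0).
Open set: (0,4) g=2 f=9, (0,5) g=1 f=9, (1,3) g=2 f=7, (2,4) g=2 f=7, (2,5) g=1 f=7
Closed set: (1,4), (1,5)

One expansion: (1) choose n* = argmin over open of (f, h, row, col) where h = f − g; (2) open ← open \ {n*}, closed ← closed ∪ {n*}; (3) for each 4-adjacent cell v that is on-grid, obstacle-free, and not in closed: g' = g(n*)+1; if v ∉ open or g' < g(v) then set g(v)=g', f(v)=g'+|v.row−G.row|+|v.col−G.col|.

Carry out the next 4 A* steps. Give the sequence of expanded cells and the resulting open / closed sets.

order=[(1,3) → (2,3) → (2,2) → (2,1)]; open=[(0,3) g=3 f=9, (0,4) g=2 f=9, (0,5) g=1 f=9, (1,1) g=6 f=9, (2,0) g=6 f=7, (2,4) g=2 f=7, (2,5) g=1 f=7, (3,2) g=5 f=7, (3,3) g=4 f=7]; closed=[(1,3), (1,4), (1,5), (2,1), (2,2), (2,3)]

step 1: expand (1,3) (f=7, h=5) → closed; open now [(0,3) g=3 f=9, (0,4) g=2 f=9, (0,5) g=1 f=9, (2,3) g=3 f=7, (2,4) g=2 f=7, (2,5) g=1 f=7]
step 2: expand (2,3) (f=7, h=4) → closed; open now [(0,3) g=3 f=9, (0,4) g=2 f=9, (0,5) g=1 f=9, (2,2) g=4 f=7, (2,4) g=2 f=7, (2,5) g=1 f=7, (3,3) g=4 f=7]
step 3: expand (2,2) (f=7, h=3) → closed; open now [(0,3) g=3 f=9, (0,4) g=2 f=9, (0,5) g=1 f=9, (2,1) g=5 f=7, (2,4) g=2 f=7, (2,5) g=1 f=7, (3,2) g=5 f=7, (3,3) g=4 f=7]
step 4: expand (2,1) (f=7, h=2) → closed; open now [(0,3) g=3 f=9, (0,4) g=2 f=9, (0,5) g=1 f=9, (1,1) g=6 f=9, (2,0) g=6 f=7, (2,4) g=2 f=7, (2,5) g=1 f=7, (3,2) g=5 f=7, (3,3) g=4 f=7]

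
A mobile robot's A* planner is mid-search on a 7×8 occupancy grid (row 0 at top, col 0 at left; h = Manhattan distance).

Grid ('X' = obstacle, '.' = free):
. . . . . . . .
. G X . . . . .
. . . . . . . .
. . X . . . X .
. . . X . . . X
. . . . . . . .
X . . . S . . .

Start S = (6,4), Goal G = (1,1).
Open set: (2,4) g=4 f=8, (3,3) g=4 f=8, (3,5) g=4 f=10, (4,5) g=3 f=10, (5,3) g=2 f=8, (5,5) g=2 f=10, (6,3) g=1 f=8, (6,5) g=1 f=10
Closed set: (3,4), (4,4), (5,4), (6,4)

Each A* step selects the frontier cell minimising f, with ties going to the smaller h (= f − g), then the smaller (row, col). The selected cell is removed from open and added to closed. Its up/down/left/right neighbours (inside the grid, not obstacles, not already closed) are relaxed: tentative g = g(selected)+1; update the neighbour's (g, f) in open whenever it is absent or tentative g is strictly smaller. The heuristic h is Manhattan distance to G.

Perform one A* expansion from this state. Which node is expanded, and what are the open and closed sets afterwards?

expanded=(2,4); open=[(1,4) g=5 f=8, (2,3) g=5 f=8, (2,5) g=5 f=10, (3,3) g=4 f=8, (3,5) g=4 f=10, (4,5) g=3 f=10, (5,3) g=2 f=8, (5,5) g=2 f=10, (6,3) g=1 f=8, (6,5) g=1 f=10]; closed=[(2,4), (3,4), (4,4), (5,4), (6,4)]

step 1: expand (2,4) (f=8, h=4) → closed; open now [(1,4) g=5 f=8, (2,3) g=5 f=8, (2,5) g=5 f=10, (3,3) g=4 f=8, (3,5) g=4 f=10, (4,5) g=3 f=10, (5,3) g=2 f=8, (5,5) g=2 f=10, (6,3) g=1 f=8, (6,5) g=1 f=10]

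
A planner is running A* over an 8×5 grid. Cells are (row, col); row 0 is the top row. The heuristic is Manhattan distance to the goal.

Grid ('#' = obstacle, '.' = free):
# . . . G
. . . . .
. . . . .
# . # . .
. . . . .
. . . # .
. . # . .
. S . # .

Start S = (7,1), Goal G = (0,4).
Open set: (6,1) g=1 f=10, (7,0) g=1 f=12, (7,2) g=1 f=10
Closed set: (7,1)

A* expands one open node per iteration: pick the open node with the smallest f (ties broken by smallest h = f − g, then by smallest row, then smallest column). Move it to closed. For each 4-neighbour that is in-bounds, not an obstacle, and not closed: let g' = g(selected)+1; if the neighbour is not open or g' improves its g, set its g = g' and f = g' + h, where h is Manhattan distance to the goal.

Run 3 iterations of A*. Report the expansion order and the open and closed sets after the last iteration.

step 1: expand (6,1) (f=10, h=9) → closed; open now [(5,1) g=2 f=10, (6,0) g=2 f=12, (7,0) g=1 f=12, (7,2) g=1 f=10]
step 2: expand (5,1) (f=10, h=8) → closed; open now [(4,1) g=3 f=10, (5,0) g=3 f=12, (5,2) g=3 f=10, (6,0) g=2 f=12, (7,0) g=1 f=12, (7,2) g=1 f=10]
step 3: expand (4,1) (f=10, h=7) → closed; open now [(3,1) g=4 f=10, (4,0) g=4 f=12, (4,2) g=4 f=10, (5,0) g=3 f=12, (5,2) g=3 f=10, (6,0) g=2 f=12, (7,0) g=1 f=12, (7,2) g=1 f=10]

order=[(6,1) → (5,1) → (4,1)]; open=[(3,1) g=4 f=10, (4,0) g=4 f=12, (4,2) g=4 f=10, (5,0) g=3 f=12, (5,2) g=3 f=10, (6,0) g=2 f=12, (7,0) g=1 f=12, (7,2) g=1 f=10]; closed=[(4,1), (5,1), (6,1), (7,1)]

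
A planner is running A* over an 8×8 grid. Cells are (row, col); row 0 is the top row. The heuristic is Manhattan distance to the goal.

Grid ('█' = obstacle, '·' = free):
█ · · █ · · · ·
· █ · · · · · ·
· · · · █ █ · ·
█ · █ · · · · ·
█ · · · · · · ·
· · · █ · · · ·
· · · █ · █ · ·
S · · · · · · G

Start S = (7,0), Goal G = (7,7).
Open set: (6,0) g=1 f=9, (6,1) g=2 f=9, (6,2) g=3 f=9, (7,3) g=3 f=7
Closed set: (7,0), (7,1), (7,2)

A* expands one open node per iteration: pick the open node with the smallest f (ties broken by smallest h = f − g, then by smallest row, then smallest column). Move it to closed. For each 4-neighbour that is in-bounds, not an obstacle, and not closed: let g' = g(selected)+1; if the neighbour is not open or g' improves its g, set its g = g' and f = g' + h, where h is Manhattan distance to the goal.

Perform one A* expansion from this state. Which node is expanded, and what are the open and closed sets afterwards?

step 1: expand (7,3) (f=7, h=4) → closed; open now [(6,0) g=1 f=9, (6,1) g=2 f=9, (6,2) g=3 f=9, (7,4) g=4 f=7]

expanded=(7,3); open=[(6,0) g=1 f=9, (6,1) g=2 f=9, (6,2) g=3 f=9, (7,4) g=4 f=7]; closed=[(7,0), (7,1), (7,2), (7,3)]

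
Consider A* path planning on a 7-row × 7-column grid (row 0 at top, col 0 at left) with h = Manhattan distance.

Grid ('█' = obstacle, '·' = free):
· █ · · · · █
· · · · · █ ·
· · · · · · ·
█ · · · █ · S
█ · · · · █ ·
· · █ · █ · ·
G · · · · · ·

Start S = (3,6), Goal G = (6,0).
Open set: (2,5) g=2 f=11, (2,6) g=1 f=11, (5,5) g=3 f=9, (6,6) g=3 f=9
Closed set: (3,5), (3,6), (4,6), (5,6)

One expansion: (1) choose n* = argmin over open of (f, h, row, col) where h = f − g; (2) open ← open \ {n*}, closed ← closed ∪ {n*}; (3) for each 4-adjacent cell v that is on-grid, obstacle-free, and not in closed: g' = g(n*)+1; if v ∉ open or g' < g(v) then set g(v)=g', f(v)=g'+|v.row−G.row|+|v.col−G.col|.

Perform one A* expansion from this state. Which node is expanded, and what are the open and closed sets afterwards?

expanded=(5,5); open=[(2,5) g=2 f=11, (2,6) g=1 f=11, (6,5) g=4 f=9, (6,6) g=3 f=9]; closed=[(3,5), (3,6), (4,6), (5,5), (5,6)]

step 1: expand (5,5) (f=9, h=6) → closed; open now [(2,5) g=2 f=11, (2,6) g=1 f=11, (6,5) g=4 f=9, (6,6) g=3 f=9]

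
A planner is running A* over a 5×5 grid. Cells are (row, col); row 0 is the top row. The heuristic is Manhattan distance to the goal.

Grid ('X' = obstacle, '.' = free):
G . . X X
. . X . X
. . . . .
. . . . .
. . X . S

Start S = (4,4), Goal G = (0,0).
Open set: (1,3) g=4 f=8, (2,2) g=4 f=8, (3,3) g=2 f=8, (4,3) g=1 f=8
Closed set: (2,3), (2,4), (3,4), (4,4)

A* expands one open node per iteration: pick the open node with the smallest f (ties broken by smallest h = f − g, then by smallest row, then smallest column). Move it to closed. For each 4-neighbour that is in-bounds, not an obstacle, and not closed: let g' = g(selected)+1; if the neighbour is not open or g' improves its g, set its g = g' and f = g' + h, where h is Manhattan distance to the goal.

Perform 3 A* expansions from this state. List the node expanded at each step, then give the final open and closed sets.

step 1: expand (1,3) (f=8, h=4) → closed; open now [(2,2) g=4 f=8, (3,3) g=2 f=8, (4,3) g=1 f=8]
step 2: expand (2,2) (f=8, h=4) → closed; open now [(2,1) g=5 f=8, (3,2) g=5 f=10, (3,3) g=2 f=8, (4,3) g=1 f=8]
step 3: expand (2,1) (f=8, h=3) → closed; open now [(1,1) g=6 f=8, (2,0) g=6 f=8, (3,1) g=6 f=10, (3,2) g=5 f=10, (3,3) g=2 f=8, (4,3) g=1 f=8]

order=[(1,3) → (2,2) → (2,1)]; open=[(1,1) g=6 f=8, (2,0) g=6 f=8, (3,1) g=6 f=10, (3,2) g=5 f=10, (3,3) g=2 f=8, (4,3) g=1 f=8]; closed=[(1,3), (2,1), (2,2), (2,3), (2,4), (3,4), (4,4)]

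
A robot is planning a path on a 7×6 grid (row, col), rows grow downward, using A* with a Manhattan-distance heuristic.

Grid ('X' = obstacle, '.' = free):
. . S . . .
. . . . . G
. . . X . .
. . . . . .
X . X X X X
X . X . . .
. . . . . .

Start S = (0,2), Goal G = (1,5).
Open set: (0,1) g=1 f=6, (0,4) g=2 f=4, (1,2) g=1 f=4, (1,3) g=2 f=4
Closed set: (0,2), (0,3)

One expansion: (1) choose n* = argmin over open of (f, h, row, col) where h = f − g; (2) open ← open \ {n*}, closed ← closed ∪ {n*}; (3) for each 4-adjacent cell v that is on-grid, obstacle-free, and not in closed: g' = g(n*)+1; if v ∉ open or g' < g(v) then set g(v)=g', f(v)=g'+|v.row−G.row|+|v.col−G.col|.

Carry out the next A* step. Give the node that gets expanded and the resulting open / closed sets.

expanded=(0,4); open=[(0,1) g=1 f=6, (0,5) g=3 f=4, (1,2) g=1 f=4, (1,3) g=2 f=4, (1,4) g=3 f=4]; closed=[(0,2), (0,3), (0,4)]

step 1: expand (0,4) (f=4, h=2) → closed; open now [(0,1) g=1 f=6, (0,5) g=3 f=4, (1,2) g=1 f=4, (1,3) g=2 f=4, (1,4) g=3 f=4]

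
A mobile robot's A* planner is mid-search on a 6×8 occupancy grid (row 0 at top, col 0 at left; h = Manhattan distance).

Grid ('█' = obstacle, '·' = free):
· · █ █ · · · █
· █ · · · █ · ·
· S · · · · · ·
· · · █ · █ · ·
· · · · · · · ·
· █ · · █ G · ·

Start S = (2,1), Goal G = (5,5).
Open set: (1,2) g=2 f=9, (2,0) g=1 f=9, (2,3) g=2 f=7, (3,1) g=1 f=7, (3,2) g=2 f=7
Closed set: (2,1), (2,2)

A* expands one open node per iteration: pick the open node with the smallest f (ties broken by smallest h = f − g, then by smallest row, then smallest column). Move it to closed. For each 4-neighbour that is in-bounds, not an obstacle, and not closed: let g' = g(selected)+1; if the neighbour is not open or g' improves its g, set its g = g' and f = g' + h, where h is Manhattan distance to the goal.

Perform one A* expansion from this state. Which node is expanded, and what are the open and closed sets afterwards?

step 1: expand (2,3) (f=7, h=5) → closed; open now [(1,2) g=2 f=9, (1,3) g=3 f=9, (2,0) g=1 f=9, (2,4) g=3 f=7, (3,1) g=1 f=7, (3,2) g=2 f=7]

expanded=(2,3); open=[(1,2) g=2 f=9, (1,3) g=3 f=9, (2,0) g=1 f=9, (2,4) g=3 f=7, (3,1) g=1 f=7, (3,2) g=2 f=7]; closed=[(2,1), (2,2), (2,3)]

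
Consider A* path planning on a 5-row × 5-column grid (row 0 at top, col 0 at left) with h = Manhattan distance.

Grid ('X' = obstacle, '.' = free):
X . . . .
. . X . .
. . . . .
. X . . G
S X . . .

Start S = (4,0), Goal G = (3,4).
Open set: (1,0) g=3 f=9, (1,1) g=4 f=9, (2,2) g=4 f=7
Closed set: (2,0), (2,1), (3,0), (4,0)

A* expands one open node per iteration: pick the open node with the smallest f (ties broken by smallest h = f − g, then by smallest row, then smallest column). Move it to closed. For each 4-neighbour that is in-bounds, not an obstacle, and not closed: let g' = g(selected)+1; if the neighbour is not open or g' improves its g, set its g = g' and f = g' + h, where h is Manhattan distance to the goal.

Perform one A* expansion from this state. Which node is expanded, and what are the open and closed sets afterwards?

expanded=(2,2); open=[(1,0) g=3 f=9, (1,1) g=4 f=9, (2,3) g=5 f=7, (3,2) g=5 f=7]; closed=[(2,0), (2,1), (2,2), (3,0), (4,0)]

step 1: expand (2,2) (f=7, h=3) → closed; open now [(1,0) g=3 f=9, (1,1) g=4 f=9, (2,3) g=5 f=7, (3,2) g=5 f=7]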